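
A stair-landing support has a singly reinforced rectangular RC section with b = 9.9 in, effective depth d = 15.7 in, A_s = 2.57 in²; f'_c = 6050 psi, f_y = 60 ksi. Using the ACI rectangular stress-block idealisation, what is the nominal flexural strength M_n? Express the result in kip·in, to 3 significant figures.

M_n ≈ 2190 kip·in

T = A_s f_y = 2.57 × 60 = 154.2 kips.
a = T/(0.85 f'_c b) = 154.2/(0.85 × 6.05 × 9.9) = 3.029 in.
M_n = T(d − a/2) = 154.2 × (15.7 − 1.5145) = 2187.4 kip·in.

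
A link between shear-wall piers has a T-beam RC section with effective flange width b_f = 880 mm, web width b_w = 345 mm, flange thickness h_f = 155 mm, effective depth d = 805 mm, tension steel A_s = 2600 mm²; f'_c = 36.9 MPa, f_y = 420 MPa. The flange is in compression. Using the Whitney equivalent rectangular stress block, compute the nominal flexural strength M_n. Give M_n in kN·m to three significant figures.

M_n ≈ 857 kN·m

Tension: T = A_s f_y = 2600 × 420 = 1092000 N.
Try a within the flange: a = T/(0.85 f'_c b_f) = 1092000/(0.85 × 36.9 × 880) = 39.56 mm.
Since a = 39.56 ≤ h_f = 155 mm, the stress block lies entirely in the flange; analyse as a rectangular beam of width b_f.
M_n = T(d − a/2) = 1092000 × (805 − 19.78) = 857.46 × 10⁶ N·mm.
M_n = 857.46 kN·m.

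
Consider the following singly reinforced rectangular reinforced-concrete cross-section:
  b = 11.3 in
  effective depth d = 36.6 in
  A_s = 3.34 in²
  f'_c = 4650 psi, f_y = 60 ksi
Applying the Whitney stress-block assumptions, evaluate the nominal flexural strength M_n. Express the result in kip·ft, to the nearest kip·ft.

T = A_s f_y = 3.34 × 60 = 200.4 kips.
a = T/(0.85 f'_c b) = 200.4/(0.85 × 4.65 × 11.3) = 4.487 in.
M_n = T(d − a/2) = 200.4 × (36.6 − 2.2435) = 6885.0 kip·in = 6885.0/12 = 573.75 kip·ft.

M_n ≈ 574 kip·ft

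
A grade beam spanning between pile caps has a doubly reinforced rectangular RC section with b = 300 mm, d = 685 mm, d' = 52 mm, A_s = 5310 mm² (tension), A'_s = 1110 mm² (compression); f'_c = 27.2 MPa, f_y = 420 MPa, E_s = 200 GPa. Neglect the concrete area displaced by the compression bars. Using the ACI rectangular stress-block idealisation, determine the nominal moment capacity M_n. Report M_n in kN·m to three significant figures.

Assume both tension and compression steel yield.
Net tension couple steel: A_s − A'_s = 4200 mm².
a = (A_s − A'_s) f_y / (0.85 f'_c b) = 1764000/(0.85 × 27.2 × 300) = 254.33 mm.
c = a/β₁ = 254.33/0.85 = 299.21 mm; ε'_s = 0.003(c − d')/c = 0.0025 ≥ f_y/E_s = 0.0021, so compression steel does yield.
M_n = (A_s − A'_s) f_y (d − a/2) + A'_s f_y (d − d') = [1764000 × (685 − 127.165) + 466200 × (685 − 52)] × 10⁻⁶ = 984.02 + 295.10 = 1279.12 kN·m.

M_n ≈ 1280 kN·m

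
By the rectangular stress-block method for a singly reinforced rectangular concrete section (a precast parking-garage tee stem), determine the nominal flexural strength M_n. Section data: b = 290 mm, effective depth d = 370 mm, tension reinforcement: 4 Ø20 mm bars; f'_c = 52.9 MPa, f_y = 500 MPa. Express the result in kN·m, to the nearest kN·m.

M_n ≈ 217 kN·m

A_s = 4 × 314 = 1256 mm².
T = A_s f_y = 1256 × 500 = 628000 N = 628 kN.
From C = T: a = T/(0.85 f'_c b) = 628000/(0.85 × 52.9 × 290) = 48.16 mm.
M_n = T(d − a/2) = 628 kN × (370 − 24.08) mm = 217.24 kN·m.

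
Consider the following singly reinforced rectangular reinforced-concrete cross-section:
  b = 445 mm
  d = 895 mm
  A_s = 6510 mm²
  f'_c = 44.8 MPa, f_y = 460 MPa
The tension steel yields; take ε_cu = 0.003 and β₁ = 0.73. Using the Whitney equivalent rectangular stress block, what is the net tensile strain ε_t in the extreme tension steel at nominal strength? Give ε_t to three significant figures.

a = A_s f_y/(0.85 f'_c b) = 176.72 mm.
β₁ = 0.73, so c = a/β₁ = 176.72/0.73 = 242.08 mm.
From the linear strain diagram with ε_cu = 0.003: ε_t = 0.003 (d − c)/c = 0.003 × (895 − 242.08)/242.08 = 0.00809.
Since ε_t ≥ 0.005, the section is tension-controlled.

ε_t ≈ 0.00809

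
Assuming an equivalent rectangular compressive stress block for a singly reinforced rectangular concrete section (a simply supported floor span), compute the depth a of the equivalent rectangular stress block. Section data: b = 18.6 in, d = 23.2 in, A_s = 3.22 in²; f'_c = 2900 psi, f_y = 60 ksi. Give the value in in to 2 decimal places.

a ≈ 4.21 in

T = A_s f_y = 3.22 × 60 = 193.2 kips.
a = T/(0.85 f'_c b) = 193.2/(0.85 × 2.9 × 18.6) = 4.21 in.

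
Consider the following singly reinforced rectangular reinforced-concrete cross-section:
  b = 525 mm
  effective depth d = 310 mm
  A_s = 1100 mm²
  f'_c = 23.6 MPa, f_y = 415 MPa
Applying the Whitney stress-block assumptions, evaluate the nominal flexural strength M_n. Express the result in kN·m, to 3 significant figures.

T = A_s f_y = 1100 × 415 = 456500 N = 456.5 kN.
From C = T: a = T/(0.85 f'_c b) = 456500/(0.85 × 23.6 × 525) = 43.35 mm.
M_n = T(d − a/2) = 456.5 kN × (310 − 21.675) mm = 131.62 kN·m.

M_n ≈ 132 kN·m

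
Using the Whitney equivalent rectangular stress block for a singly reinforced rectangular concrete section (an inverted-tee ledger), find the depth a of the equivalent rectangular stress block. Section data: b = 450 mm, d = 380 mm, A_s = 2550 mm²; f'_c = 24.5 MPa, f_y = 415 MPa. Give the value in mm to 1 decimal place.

a ≈ 112.9 mm

T = A_s f_y = 2550 × 415 = 1058250 N = 1058.25 kN.
Setting C = 0.85 f'_c a b equal to T: a = 1058250/(0.85 × 24.5 × 450) = 112.9 mm.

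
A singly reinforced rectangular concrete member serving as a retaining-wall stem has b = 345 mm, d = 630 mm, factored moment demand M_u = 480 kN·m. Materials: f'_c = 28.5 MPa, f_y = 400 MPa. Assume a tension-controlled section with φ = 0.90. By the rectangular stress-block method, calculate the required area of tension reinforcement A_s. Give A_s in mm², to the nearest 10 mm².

M_n = M_u/φ = 480/0.90 = 533.333 kN·m.
With M_n = 0.85 f'_c a b (d − a/2), solve the quadratic for a:
a = d − √(d² − 2M_n/(0.85 f'_c b)) = 630 − √(630² − 2 × 533.333×10⁶/(0.85 × 28.5 × 345)) = 111.09 mm.
A_s = 0.85 f'_c a b / f_y = 0.85 × 28.5 × 111.09 × 345 / 400 = 2321.1 mm².

A_s ≈ 2320 mm²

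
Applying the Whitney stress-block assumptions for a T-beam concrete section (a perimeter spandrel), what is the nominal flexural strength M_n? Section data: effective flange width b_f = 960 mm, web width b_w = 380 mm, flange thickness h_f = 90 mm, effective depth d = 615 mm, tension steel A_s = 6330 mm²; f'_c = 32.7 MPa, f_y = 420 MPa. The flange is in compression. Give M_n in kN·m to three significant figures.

M_n ≈ 1500 kN·m

Tension: T = A_s f_y = 6330 × 420 = 2658600 N.
Try a within the flange: a = T/(0.85 f'_c b_f) = 2658600/(0.85 × 32.7 × 960) = 99.64 mm.
a = 99.64 > h_f = 90 mm: the block extends into the web. Split into flange-overhang and web parts.
C_f = 0.85 f'_c (b_f − b_w) h_f = 0.85 × 32.7 × (960 − 380) × 90 = 1450899 N.
Remaining web compression depth: a_w = (T − C_f)/(0.85 f'_c b_w) = (2658600 − 1450899)/(0.85 × 32.7 × 380) = 114.34 mm.
M_n = C_f(d − h_f/2) + (T − C_f)(d − a_w/2) = 1450899 × (615 − 45) + 1207701 × (615 − 57.17) = 827.01 + 673.69 = 1500.70 × 10⁶ N·mm.
M_n = 1500.70 kN·m.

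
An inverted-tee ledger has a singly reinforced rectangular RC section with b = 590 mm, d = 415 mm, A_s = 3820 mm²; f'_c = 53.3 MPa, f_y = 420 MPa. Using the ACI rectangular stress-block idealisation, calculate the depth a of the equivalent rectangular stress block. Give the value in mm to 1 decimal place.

T = A_s f_y = 3820 × 420 = 1604400 N = 1604.4 kN.
Setting C = 0.85 f'_c a b equal to T: a = 1604400/(0.85 × 53.3 × 590) = 60.0 mm.

a ≈ 60.0 mm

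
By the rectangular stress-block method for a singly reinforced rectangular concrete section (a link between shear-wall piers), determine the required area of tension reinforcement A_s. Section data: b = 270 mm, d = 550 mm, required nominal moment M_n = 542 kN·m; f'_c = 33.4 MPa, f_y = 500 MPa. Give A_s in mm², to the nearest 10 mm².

With M_n = 0.85 f'_c a b (d − a/2), solve the quadratic for a:
a = d − √(d² − 2M_n/(0.85 f'_c b)) = 550 − √(550² − 2 × 542×10⁶/(0.85 × 33.4 × 270)) = 148.65 mm.
A_s = 0.85 f'_c a b / f_y = 0.85 × 33.4 × 148.65 × 270 / 500 = 2278.9 mm².

A_s ≈ 2280 mm²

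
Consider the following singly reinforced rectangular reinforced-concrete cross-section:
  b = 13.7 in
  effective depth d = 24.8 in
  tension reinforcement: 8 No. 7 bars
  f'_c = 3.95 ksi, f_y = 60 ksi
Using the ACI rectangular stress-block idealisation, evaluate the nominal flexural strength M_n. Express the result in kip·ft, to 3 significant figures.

M_n ≈ 520 kip·ft

A_s = 8 × 0.6 = 4.8 in².
T = A_s f_y = 4.8 × 60 = 288 kips.
a = T/(0.85 f'_c b) = 288/(0.85 × 3.95 × 13.7) = 6.261 in.
M_n = T(d − a/2) = 288 × (24.8 − 3.1305) = 6240.8 kip·in = 6240.8/12 = 520.07 kip·ft.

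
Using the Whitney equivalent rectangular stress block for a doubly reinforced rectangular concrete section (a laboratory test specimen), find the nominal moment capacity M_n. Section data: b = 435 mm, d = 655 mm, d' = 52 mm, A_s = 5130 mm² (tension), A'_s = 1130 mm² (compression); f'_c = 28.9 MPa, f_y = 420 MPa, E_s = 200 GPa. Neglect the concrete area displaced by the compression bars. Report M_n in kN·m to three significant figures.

Assume both tension and compression steel yield.
Net tension couple steel: A_s − A'_s = 4000 mm².
a = (A_s − A'_s) f_y / (0.85 f'_c b) = 1680000/(0.85 × 28.9 × 435) = 157.22 mm.
c = a/β₁ = 157.22/0.844 = 186.28 mm; ε'_s = 0.003(c − d')/c = 0.0022 ≥ f_y/E_s = 0.0021, so compression steel does yield.
M_n = (A_s − A'_s) f_y (d − a/2) + A'_s f_y (d − d') = [1680000 × (655 − 78.61) + 474600 × (655 − 52)] × 10⁻⁶ = 968.34 + 286.18 = 1254.52 kN·m.

M_n ≈ 1250 kN·m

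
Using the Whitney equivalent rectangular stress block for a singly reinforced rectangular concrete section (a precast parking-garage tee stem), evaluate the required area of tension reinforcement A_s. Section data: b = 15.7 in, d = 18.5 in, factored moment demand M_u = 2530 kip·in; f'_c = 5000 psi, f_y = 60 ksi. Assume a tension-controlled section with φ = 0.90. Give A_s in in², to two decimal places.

A_s ≈ 2.71 in²

M_n = M_u/φ = 2530/0.90 = 2811.11 kip·in.
From M_n = 0.85 f'_c a b (d − a/2):
a = d − √(d² − 2M_n/(0.85 f'_c b)) = 18.5 − √(18.5² − 2 × 2811.11/(0.85 × 5 × 15.7)) = 2.438 in.
A_s = 0.85 f'_c a b / f_y = 0.85 × 5 × 2.438 × 15.7 / 60 = 2.711 in².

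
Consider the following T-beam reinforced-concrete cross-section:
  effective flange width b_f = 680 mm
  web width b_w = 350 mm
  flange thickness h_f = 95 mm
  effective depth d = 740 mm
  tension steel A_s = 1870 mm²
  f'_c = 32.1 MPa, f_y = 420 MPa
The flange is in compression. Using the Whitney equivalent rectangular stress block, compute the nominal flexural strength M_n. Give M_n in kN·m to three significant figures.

Tension: T = A_s f_y = 1870 × 420 = 785400 N.
Try a within the flange: a = T/(0.85 f'_c b_f) = 785400/(0.85 × 32.1 × 680) = 42.33 mm.
Since a = 42.33 ≤ h_f = 95 mm, the stress block lies entirely in the flange; analyse as a rectangular beam of width b_f.
M_n = T(d − a/2) = 785400 × (740 − 21.165) = 564.57 × 10⁶ N·mm.
M_n = 564.57 kN·m.

M_n ≈ 565 kN·m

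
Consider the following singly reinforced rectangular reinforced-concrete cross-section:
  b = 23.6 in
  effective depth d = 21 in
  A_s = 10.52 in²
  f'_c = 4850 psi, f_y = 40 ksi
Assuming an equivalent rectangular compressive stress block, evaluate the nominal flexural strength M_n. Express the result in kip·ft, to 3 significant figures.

T = A_s f_y = 10.52 × 40 = 420.8 kips.
a = T/(0.85 f'_c b) = 420.8/(0.85 × 4.85 × 23.6) = 4.325 in.
M_n = T(d − a/2) = 420.8 × (21 − 2.1625) = 7926.8 kip·in = 7926.8/12 = 660.57 kip·ft.

M_n ≈ 661 kip·ft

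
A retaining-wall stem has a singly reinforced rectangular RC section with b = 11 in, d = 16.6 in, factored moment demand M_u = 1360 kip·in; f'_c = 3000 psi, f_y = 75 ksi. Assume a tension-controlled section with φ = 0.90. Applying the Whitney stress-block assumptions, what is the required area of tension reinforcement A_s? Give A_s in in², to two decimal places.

M_n = M_u/φ = 1360/0.90 = 1511.11 kip·in.
From M_n = 0.85 f'_c a b (d − a/2):
a = d − √(d² − 2M_n/(0.85 f'_c b)) = 16.6 − √(16.6² − 2 × 1511.11/(0.85 × 3 × 11)) = 3.646 in.
A_s = 0.85 f'_c a b / f_y = 0.85 × 3 × 3.646 × 11 / 75 = 1.364 in².

A_s ≈ 1.36 in²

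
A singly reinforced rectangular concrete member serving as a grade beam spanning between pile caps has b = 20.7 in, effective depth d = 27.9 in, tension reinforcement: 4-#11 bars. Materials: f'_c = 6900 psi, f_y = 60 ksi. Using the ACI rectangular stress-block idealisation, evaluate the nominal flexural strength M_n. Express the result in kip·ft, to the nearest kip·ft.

M_n ≈ 822 kip·ft

A_s = 4 × 1.56 = 6.24 in².
T = A_s f_y = 6.24 × 60 = 374.4 kips.
a = T/(0.85 f'_c b) = 374.4/(0.85 × 6.9 × 20.7) = 3.084 in.
M_n = T(d − a/2) = 374.4 × (27.9 − 1.542) = 9868.4 kip·in = 9868.4/12 = 822.37 kip·ft.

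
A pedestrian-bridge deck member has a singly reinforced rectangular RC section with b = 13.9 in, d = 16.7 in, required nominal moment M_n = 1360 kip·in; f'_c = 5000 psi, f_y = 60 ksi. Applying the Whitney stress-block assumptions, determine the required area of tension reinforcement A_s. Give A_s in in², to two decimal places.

A_s ≈ 1.42 in²

From M_n = 0.85 f'_c a b (d − a/2):
a = d − √(d² − 2M_n/(0.85 f'_c b)) = 16.7 − √(16.7² − 2 × 1360/(0.85 × 5 × 13.9)) = 1.441 in.
A_s = 0.85 f'_c a b / f_y = 0.85 × 5 × 1.441 × 13.9 / 60 = 1.419 in².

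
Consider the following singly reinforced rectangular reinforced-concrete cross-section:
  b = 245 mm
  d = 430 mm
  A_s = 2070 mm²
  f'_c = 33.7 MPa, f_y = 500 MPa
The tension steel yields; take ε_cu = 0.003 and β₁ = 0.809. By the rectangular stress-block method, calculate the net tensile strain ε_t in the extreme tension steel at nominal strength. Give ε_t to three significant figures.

ε_t ≈ 0.00408

a = A_s f_y/(0.85 f'_c b) = 147.48 mm.
β₁ = 0.809, so c = a/β₁ = 147.48/0.809 = 182.30 mm.
From the linear strain diagram with ε_cu = 0.003: ε_t = 0.003 (d − c)/c = 0.003 × (430 − 182.30)/182.30 = 0.00408.
ε_t is between 0.004 and 0.005 — transition zone.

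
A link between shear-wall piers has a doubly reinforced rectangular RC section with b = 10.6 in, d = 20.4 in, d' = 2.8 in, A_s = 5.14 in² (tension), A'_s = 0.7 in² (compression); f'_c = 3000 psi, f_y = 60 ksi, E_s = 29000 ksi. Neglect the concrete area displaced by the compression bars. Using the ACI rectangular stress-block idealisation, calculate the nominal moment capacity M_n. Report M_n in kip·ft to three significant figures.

Assume both steels yield.
a = (A_s − A'_s) f_y/(0.85 f'_c b) = (5.14 − 0.7) × 60/(0.85 × 3 × 10.6) = 9.856 in.
c = a/β₁ = 9.856/0.85 = 11.595 in; ε'_s = 0.003(c − d')/c = 0.0023 ≥ ε_y = 0.0021, so the compression steel yields.
M_n = (A_s − A'_s) f_y (d − a/2) + A'_s f_y (d − d') = 266.4 × (20.4 − 4.928) + 42 × (20.4 − 2.8) = 4121.7 + 739.2 = 4860.9 kip·in = 4860.9/12 = 405.08 kip·ft.

M_n ≈ 405 kip·ft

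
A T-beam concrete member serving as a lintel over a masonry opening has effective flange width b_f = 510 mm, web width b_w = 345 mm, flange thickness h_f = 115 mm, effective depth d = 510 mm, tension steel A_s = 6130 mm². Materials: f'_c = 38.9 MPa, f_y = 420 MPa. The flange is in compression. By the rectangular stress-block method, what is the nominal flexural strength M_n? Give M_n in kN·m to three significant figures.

M_n ≈ 1110 kN·m

Tension: T = A_s f_y = 6130 × 420 = 2574600 N.
Try a within the flange: a = T/(0.85 f'_c b_f) = 2574600/(0.85 × 38.9 × 510) = 152.68 mm.
a = 152.68 > h_f = 115 mm: the block extends into the web. Split into flange-overhang and web parts.
C_f = 0.85 f'_c (b_f − b_w) h_f = 0.85 × 38.9 × (510 − 345) × 115 = 627408 N.
Remaining web compression depth: a_w = (T − C_f)/(0.85 f'_c b_w) = (2574600 − 627408)/(0.85 × 38.9 × 345) = 170.70 mm.
M_n = C_f(d − h_f/2) + (T − C_f)(d − a_w/2) = 627408 × (510 − 57.5) + 1947192 × (510 − 85.35) = 283.90 + 826.88 = 1110.78 × 10⁶ N·mm.
M_n = 1110.78 kN·m.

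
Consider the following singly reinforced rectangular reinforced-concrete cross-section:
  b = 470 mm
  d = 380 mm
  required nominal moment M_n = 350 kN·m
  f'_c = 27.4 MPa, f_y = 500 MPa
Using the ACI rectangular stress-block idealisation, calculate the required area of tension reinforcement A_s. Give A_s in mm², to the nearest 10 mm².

With M_n = 0.85 f'_c a b (d − a/2), solve the quadratic for a:
a = d − √(d² − 2M_n/(0.85 f'_c b)) = 380 − √(380² − 2 × 350×10⁶/(0.85 × 27.4 × 470)) = 96.36 mm.
A_s = 0.85 f'_c a b / f_y = 0.85 × 27.4 × 96.36 × 470 / 500 = 2109.6 mm².

A_s ≈ 2110 mm²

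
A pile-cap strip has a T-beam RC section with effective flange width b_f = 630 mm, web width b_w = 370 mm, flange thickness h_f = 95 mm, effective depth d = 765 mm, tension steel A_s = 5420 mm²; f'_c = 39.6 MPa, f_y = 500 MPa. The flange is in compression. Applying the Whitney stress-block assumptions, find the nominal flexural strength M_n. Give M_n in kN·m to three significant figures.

Tension: T = A_s f_y = 5420 × 500 = 2710000 N.
Try a within the flange: a = T/(0.85 f'_c b_f) = 2710000/(0.85 × 39.6 × 630) = 127.80 mm.
a = 127.80 > h_f = 95 mm: the block extends into the web. Split into flange-overhang and web parts.
C_f = 0.85 f'_c (b_f − b_w) h_f = 0.85 × 39.6 × (630 − 370) × 95 = 831402 N.
Remaining web compression depth: a_w = (T − C_f)/(0.85 f'_c b_w) = (2710000 − 831402)/(0.85 × 39.6 × 370) = 150.84 mm.
M_n = C_f(d − h_f/2) + (T − C_f)(d − a_w/2) = 831402 × (765 − 47.5) + 1878598 × (765 − 75.42) = 596.53 + 1295.44 = 1891.97 × 10⁶ N·mm.
M_n = 1891.97 kN·m.

M_n ≈ 1890 kN·m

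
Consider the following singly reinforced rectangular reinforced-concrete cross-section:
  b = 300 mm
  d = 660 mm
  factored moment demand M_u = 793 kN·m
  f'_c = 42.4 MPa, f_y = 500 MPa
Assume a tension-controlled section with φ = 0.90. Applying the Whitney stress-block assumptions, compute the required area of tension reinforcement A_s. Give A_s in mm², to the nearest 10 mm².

M_n = M_u/φ = 793/0.90 = 881.111 kN·m.
With M_n = 0.85 f'_c a b (d − a/2), solve the quadratic for a:
a = d − √(d² − 2M_n/(0.85 f'_c b)) = 660 − √(660² − 2 × 881.111×10⁶/(0.85 × 42.4 × 300)) = 137.88 mm.
A_s = 0.85 f'_c a b / f_y = 0.85 × 42.4 × 137.88 × 300 / 500 = 2981.5 mm².

A_s ≈ 2980 mm²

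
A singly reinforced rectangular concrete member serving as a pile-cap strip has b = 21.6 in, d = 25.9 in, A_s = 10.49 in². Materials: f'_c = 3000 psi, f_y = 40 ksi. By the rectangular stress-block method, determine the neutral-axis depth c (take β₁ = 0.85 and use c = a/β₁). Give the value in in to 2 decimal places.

T = A_s f_y = 10.49 × 40 = 419.6 kips.
a = T/(0.85 f'_c b) = 419.6/(0.85 × 3 × 21.6) = 7.6180 in.
With β₁ = 0.85, c = a/β₁ = 7.6180/0.85 = 8.96 in.

c ≈ 8.96 in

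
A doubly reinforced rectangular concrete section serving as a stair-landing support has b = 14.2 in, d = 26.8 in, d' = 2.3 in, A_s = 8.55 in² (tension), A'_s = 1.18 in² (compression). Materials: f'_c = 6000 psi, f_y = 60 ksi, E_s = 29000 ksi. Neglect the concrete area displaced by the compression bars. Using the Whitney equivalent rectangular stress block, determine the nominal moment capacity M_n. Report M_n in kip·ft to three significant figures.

M_n ≈ 1020 kip·ft

Assume both steels yield.
a = (A_s − A'_s) f_y/(0.85 f'_c b) = (8.55 − 1.18) × 60/(0.85 × 6 × 14.2) = 6.106 in.
c = a/β₁ = 6.106/0.75 = 8.141 in; ε'_s = 0.003(c − d')/c = 0.0022 ≥ ε_y = 0.0021, so the compression steel yields.
M_n = (A_s − A'_s) f_y (d − a/2) + A'_s f_y (d − d') = 442.2 × (26.8 − 3.053) + 70.8 × (26.8 − 2.3) = 10500.9 + 1734.6 = 12235.5 kip·in = 12235.5/12 = 1019.63 kip·ft.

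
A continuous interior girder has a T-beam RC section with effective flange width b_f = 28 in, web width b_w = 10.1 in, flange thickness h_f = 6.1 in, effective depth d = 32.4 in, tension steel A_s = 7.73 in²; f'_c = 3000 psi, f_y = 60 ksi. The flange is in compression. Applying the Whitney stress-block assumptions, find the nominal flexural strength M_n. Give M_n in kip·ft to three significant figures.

Tension: T = A_s f_y = 7.73 × 60 = 463.8 kips.
Try a within the flange: a = T/(0.85 f'_c b_f) = 463.8/(0.85 × 3 × 28) = 6.496 in.
a = 6.496 > h_f = 6.1 in: the block extends into the web. Split into flange-overhang and web parts.
C_f = 0.85 f'_c (b_f − b_w) h_f = 0.85 × 3 × (28 − 10.1) × 6.1 = 278.4 kips.
Remaining web compression depth: a_w = (T − C_f)/(0.85 f'_c b_w) = (463.8 − 278.4)/(0.85 × 3 × 10.1) = 7.199 in.
M_n = C_f(d − h_f/2) + (T − C_f)(d − a_w/2) = 278.4 × (32.4 − 3.05) + 185.4 × (32.4 − 3.5995) = 8171.0 + 5339.6 = 13510.6 kip·in.
M_n = 13510.6/12 = 1125.88 kip·ft.

M_n ≈ 1130 kip·ft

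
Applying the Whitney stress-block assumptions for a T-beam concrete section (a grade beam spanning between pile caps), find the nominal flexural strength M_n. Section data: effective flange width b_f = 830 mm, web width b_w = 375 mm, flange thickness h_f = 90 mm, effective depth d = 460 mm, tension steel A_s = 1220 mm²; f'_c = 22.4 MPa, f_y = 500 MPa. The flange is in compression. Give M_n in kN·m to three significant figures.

M_n ≈ 269 kN·m

Tension: T = A_s f_y = 1220 × 500 = 610000 N.
Try a within the flange: a = T/(0.85 f'_c b_f) = 610000/(0.85 × 22.4 × 830) = 38.60 mm.
Since a = 38.60 ≤ h_f = 90 mm, the stress block lies entirely in the flange; analyse as a rectangular beam of width b_f.
M_n = T(d − a/2) = 610000 × (460 − 19.3) = 268.83 × 10⁶ N·mm.
M_n = 268.83 kN·m.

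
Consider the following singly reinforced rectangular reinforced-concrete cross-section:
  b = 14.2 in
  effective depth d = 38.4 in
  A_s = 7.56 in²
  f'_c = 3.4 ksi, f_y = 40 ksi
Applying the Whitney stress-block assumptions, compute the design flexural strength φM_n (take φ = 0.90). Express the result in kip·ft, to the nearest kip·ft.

φM_n ≈ 787 kip·ft

T = A_s f_y = 7.56 × 40 = 302.4 kips.
a = T/(0.85 f'_c b) = 302.4/(0.85 × 3.4 × 14.2) = 7.369 in.
M_n = T(d − a/2) = 302.4 × (38.4 − 3.6845) = 10498.0 kip·in = 10498.0/12 = 874.83 kip·ft.
φM_n = 0.90 × 874.83 = 787.35 kip·ft.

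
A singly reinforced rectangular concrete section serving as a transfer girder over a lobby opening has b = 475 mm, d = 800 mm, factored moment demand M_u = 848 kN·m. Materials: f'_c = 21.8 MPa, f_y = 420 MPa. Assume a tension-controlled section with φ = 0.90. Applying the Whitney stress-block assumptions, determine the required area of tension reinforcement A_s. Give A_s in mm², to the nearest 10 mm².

A_s ≈ 3090 mm²

M_n = M_u/φ = 848/0.90 = 942.222 kN·m.
With M_n = 0.85 f'_c a b (d − a/2), solve the quadratic for a:
a = d − √(d² − 2M_n/(0.85 f'_c b)) = 800 − √(800² − 2 × 942.222×10⁶/(0.85 × 21.8 × 475)) = 147.39 mm.
A_s = 0.85 f'_c a b / f_y = 0.85 × 21.8 × 147.39 × 475 / 420 = 3088.8 mm².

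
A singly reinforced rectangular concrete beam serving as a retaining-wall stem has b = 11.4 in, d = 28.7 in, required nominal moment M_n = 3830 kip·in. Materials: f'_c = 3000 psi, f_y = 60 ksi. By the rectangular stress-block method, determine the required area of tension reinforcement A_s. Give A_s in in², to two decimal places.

From M_n = 0.85 f'_c a b (d − a/2):
a = d − √(d² − 2M_n/(0.85 f'_c b)) = 28.7 − √(28.7² − 2 × 3830/(0.85 × 3 × 11.4)) = 5.032 in.
A_s = 0.85 f'_c a b / f_y = 0.85 × 3 × 5.032 × 11.4 / 60 = 2.438 in².

A_s ≈ 2.44 in²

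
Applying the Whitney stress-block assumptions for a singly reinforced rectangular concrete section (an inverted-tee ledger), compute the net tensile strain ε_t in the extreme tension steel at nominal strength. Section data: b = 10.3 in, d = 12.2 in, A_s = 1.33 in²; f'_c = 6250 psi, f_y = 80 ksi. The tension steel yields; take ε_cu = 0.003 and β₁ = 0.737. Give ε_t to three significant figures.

ε_t ≈ 0.0109

a = A_s f_y/(0.85 f'_c b) = 1.944 in.
β₁ = 0.737, so c = a/β₁ = 1.944/0.737 = 2.638 in.
From the linear strain diagram with ε_cu = 0.003: ε_t = 0.003 (d − c)/c = 0.003 × (12.2 − 2.638)/2.638 = 0.0109.
Since ε_t ≥ 0.005, the section is tension-controlled.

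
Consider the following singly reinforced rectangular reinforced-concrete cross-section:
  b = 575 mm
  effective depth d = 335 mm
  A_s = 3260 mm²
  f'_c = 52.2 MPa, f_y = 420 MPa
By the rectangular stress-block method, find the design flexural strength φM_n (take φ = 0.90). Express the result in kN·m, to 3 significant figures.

φM_n ≈ 380 kN·m

T = A_s f_y = 3260 × 420 = 1369200 N = 1369.2 kN.
From C = T: a = T/(0.85 f'_c b) = 1369200/(0.85 × 52.2 × 575) = 53.67 mm.
M_n = T(d − a/2) = 1369.2 kN × (335 − 26.835) mm = 421.94 kN·m.
φM_n = 0.90 × 421.94 = 379.75 kN·m.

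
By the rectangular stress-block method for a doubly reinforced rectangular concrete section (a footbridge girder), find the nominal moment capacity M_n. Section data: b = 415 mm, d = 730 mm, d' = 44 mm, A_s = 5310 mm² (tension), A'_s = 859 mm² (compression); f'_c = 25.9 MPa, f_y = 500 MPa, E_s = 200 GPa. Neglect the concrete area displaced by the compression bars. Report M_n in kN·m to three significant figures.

M_n ≈ 1650 kN·m

Assume both tension and compression steel yield.
Net tension couple steel: A_s − A'_s = 4451 mm².
a = (A_s − A'_s) f_y / (0.85 f'_c b) = 2225500/(0.85 × 25.9 × 415) = 243.59 mm.
c = a/β₁ = 243.59/0.85 = 286.58 mm; ε'_s = 0.003(c − d')/c = 0.0025 ≥ f_y/E_s = 0.0025, so compression steel does yield.
M_n = (A_s − A'_s) f_y (d − a/2) + A'_s f_y (d − d') = [2225500 × (730 − 121.795) + 429500 × (730 − 44)] × 10⁻⁶ = 1353.56 + 294.64 = 1648.20 kN·m.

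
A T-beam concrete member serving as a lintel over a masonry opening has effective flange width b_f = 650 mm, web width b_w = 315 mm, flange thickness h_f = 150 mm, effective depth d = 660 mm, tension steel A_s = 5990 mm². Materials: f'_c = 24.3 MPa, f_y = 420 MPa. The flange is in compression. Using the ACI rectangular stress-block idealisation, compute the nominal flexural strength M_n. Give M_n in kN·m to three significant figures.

Tension: T = A_s f_y = 5990 × 420 = 2515800 N.
Try a within the flange: a = T/(0.85 f'_c b_f) = 2515800/(0.85 × 24.3 × 650) = 187.39 mm.
a = 187.39 > h_f = 150 mm: the block extends into the web. Split into flange-overhang and web parts.
C_f = 0.85 f'_c (b_f − b_w) h_f = 0.85 × 24.3 × (650 − 315) × 150 = 1037914 N.
Remaining web compression depth: a_w = (T − C_f)/(0.85 f'_c b_w) = (2515800 − 1037914)/(0.85 × 24.3 × 315) = 227.15 mm.
M_n = C_f(d − h_f/2) + (T − C_f)(d − a_w/2) = 1037914 × (660 − 75) + 1477886 × (660 − 113.575) = 607.18 + 807.55 = 1414.73 × 10⁶ N·mm.
M_n = 1414.73 kN·m.

M_n ≈ 1410 kN·m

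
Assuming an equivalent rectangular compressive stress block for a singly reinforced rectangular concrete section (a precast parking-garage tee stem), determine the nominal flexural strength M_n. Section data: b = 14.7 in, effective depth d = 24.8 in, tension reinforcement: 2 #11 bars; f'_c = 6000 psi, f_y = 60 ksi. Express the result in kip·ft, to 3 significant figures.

M_n ≈ 367 kip·ft

A_s = 2 × 1.56 = 3.12 in².
T = A_s f_y = 3.12 × 60 = 187.2 kips.
a = T/(0.85 f'_c b) = 187.2/(0.85 × 6 × 14.7) = 2.497 in.
M_n = T(d − a/2) = 187.2 × (24.8 − 1.2485) = 4408.8 kip·in = 4408.8/12 = 367.40 kip·ft.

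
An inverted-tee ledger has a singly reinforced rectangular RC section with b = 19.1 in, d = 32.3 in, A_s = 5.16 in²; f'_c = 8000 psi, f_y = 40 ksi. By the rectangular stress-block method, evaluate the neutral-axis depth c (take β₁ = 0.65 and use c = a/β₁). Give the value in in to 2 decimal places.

T = A_s f_y = 5.16 × 40 = 206.4 kips.
a = T/(0.85 f'_c b) = 206.4/(0.85 × 8 × 19.1) = 1.5892 in.
With β₁ = 0.65, c = a/β₁ = 1.5892/0.65 = 2.44 in.

c ≈ 2.44 in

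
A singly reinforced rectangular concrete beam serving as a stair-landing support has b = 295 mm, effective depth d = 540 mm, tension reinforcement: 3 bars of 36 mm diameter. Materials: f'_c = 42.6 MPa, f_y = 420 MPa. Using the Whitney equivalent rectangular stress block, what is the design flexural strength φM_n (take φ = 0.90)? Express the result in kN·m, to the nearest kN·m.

φM_n ≈ 554 kN·m

A_s = 3 × 1018 = 3054 mm².
T = A_s f_y = 3054 × 420 = 1282680 N = 1282.68 kN.
From C = T: a = T/(0.85 f'_c b) = 1282680/(0.85 × 42.6 × 295) = 120.08 mm.
M_n = T(d − a/2) = 1282.68 kN × (540 − 60.04) mm = 615.64 kN·m.
φM_n = 0.90 × 615.64 = 554.08 kN·m.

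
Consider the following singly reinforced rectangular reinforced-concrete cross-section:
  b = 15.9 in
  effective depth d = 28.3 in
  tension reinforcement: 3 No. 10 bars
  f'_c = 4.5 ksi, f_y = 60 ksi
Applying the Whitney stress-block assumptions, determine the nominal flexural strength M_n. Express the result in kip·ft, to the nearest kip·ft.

M_n ≈ 503 kip·ft

A_s = 3 × 1.27 = 3.81 in².
T = A_s f_y = 3.81 × 60 = 228.6 kips.
a = T/(0.85 f'_c b) = 228.6/(0.85 × 4.5 × 15.9) = 3.759 in.
M_n = T(d − a/2) = 228.6 × (28.3 − 1.8795) = 6039.7 kip·in = 6039.7/12 = 503.31 kip·ft.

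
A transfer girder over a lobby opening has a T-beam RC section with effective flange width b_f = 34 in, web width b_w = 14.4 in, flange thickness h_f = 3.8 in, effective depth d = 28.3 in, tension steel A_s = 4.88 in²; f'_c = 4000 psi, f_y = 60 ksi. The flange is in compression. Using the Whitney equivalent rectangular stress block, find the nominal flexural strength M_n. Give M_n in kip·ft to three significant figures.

Tension: T = A_s f_y = 4.88 × 60 = 292.8 kips.
Try a within the flange: a = T/(0.85 f'_c b_f) = 292.8/(0.85 × 4 × 34) = 2.533 in.
Since a = 2.533 ≤ h_f = 3.8 in, the stress block lies entirely in the flange; analyse as a rectangular beam of width b_f.
M_n = T(d − a/2) = 292.8 × (28.3 − 1.2665) = 7915.4 kip·in.
M_n = 7915.4/12 = 659.62 kip·ft.

M_n ≈ 660 kip·ft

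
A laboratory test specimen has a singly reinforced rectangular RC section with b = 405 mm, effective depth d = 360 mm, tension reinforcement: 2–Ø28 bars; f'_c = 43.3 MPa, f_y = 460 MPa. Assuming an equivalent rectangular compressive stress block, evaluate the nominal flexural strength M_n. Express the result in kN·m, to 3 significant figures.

A_s = 2 × 616 = 1232 mm².
T = A_s f_y = 1232 × 460 = 566720 N = 566.72 kN.
From C = T: a = T/(0.85 f'_c b) = 566720/(0.85 × 43.3 × 405) = 38.02 mm.
M_n = T(d − a/2) = 566.72 kN × (360 − 19.01) mm = 193.25 kN·m.

M_n ≈ 193 kN·m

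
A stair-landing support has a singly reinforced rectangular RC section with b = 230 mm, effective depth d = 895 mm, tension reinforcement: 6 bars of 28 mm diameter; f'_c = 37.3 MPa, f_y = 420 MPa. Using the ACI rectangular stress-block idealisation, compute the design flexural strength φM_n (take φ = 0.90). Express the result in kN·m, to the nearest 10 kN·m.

A_s = 6 × 616 = 3696 mm².
T = A_s f_y = 3696 × 420 = 1552320 N = 1552.32 kN.
From C = T: a = T/(0.85 f'_c b) = 1552320/(0.85 × 37.3 × 230) = 212.88 mm.
M_n = T(d − a/2) = 1552.32 kN × (895 − 106.44) mm = 1224.10 kN·m.
φM_n = 0.90 × 1224.10 = 1101.69 kN·m.

φM_n ≈ 1100 kN·m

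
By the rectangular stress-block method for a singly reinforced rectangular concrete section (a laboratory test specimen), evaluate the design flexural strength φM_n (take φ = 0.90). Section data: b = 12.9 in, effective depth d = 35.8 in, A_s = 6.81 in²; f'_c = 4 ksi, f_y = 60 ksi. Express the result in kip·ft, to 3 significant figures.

T = A_s f_y = 6.81 × 60 = 408.6 kips.
a = T/(0.85 f'_c b) = 408.6/(0.85 × 4 × 12.9) = 9.316 in.
M_n = T(d − a/2) = 408.6 × (35.8 − 4.658) = 12724.6 kip·in = 12724.6/12 = 1060.38 kip·ft.
φM_n = 0.90 × 1060.38 = 954.34 kip·ft.

φM_n ≈ 954 kip·ft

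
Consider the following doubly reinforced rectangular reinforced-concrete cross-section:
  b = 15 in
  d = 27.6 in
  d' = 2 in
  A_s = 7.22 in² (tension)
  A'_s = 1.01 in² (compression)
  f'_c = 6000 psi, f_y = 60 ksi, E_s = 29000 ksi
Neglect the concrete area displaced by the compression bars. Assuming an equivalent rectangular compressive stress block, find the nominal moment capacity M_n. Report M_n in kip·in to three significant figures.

Assume both steels yield.
a = (A_s − A'_s) f_y/(0.85 f'_c b) = (7.22 − 1.01) × 60/(0.85 × 6 × 15) = 4.871 in.
c = a/β₁ = 4.871/0.75 = 6.495 in; ε'_s = 0.003(c − d')/c = 0.0021 ≥ ε_y = 0.0021, so the compression steel yields.
M_n = (A_s − A'_s) f_y (d − a/2) + A'_s f_y (d − d') = 372.6 × (27.6 − 2.4355) + 60.6 × (27.6 − 2) = 9376.3 + 1551.4 = 10927.7 kip·in.

M_n ≈ 10900 kip·in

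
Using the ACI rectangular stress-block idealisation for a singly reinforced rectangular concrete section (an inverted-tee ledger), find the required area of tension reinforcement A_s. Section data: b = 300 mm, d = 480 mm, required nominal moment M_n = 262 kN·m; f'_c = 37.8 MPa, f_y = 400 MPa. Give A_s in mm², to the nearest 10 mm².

A_s ≈ 1460 mm²

With M_n = 0.85 f'_c a b (d − a/2), solve the quadratic for a:
a = d − √(d² − 2M_n/(0.85 f'_c b)) = 480 − √(480² − 2 × 262×10⁶/(0.85 × 37.8 × 300)) = 60.43 mm.
A_s = 0.85 f'_c a b / f_y = 0.85 × 37.8 × 60.43 × 300 / 400 = 1456.2 mm².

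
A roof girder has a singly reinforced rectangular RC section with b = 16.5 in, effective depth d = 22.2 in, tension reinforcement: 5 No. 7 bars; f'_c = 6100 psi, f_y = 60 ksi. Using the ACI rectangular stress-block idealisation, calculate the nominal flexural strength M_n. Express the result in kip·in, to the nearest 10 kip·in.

M_n ≈ 3810 kip·in

A_s = 5 × 0.6 = 3 in².
T = A_s f_y = 3 × 60 = 180 kips.
a = T/(0.85 f'_c b) = 180/(0.85 × 6.1 × 16.5) = 2.104 in.
M_n = T(d − a/2) = 180 × (22.2 − 1.052) = 3806.6 kip·in.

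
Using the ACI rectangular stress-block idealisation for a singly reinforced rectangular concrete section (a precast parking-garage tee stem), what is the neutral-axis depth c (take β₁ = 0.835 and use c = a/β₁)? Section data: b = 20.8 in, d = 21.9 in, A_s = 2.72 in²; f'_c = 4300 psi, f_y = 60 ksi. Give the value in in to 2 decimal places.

T = A_s f_y = 2.72 × 60 = 163.2 kips.
a = T/(0.85 f'_c b) = 163.2/(0.85 × 4.3 × 20.8) = 2.1467 in.
With β₁ = 0.835, c = a/β₁ = 2.1467/0.835 = 2.57 in.

c ≈ 2.57 in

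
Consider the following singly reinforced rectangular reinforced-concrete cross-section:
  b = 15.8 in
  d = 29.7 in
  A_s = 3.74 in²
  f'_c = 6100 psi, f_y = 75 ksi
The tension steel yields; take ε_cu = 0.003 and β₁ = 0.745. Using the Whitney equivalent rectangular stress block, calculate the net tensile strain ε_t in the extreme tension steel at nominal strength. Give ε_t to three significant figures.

ε_t ≈ 0.0164

a = A_s f_y/(0.85 f'_c b) = 3.424 in.
β₁ = 0.745, so c = a/β₁ = 3.424/0.745 = 4.596 in.
From the linear strain diagram with ε_cu = 0.003: ε_t = 0.003 (d − c)/c = 0.003 × (29.7 − 4.596)/4.596 = 0.0164.
Since ε_t ≥ 0.005, the section is tension-controlled.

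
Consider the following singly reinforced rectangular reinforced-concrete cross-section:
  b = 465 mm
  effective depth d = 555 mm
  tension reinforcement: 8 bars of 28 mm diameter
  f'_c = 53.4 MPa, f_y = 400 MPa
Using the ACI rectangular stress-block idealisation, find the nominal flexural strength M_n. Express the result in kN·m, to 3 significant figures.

A_s = 8 × 616 = 4928 mm².
T = A_s f_y = 4928 × 400 = 1971200 N = 1971.2 kN.
From C = T: a = T/(0.85 f'_c b) = 1971200/(0.85 × 53.4 × 465) = 93.39 mm.
M_n = T(d − a/2) = 1971.2 kN × (555 − 46.695) mm = 1001.97 kN·m.

M_n ≈ 1000 kN·m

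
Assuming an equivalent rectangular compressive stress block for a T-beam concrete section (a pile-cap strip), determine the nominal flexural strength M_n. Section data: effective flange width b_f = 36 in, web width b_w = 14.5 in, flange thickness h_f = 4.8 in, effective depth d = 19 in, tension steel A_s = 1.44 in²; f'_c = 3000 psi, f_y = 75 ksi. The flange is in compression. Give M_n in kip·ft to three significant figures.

M_n ≈ 166 kip·ft

Tension: T = A_s f_y = 1.44 × 75 = 108 kips.
Try a within the flange: a = T/(0.85 f'_c b_f) = 108/(0.85 × 3 × 36) = 1.176 in.
Since a = 1.176 ≤ h_f = 4.8 in, the stress block lies entirely in the flange; analyse as a rectangular beam of width b_f.
M_n = T(d − a/2) = 108 × (19 − 0.588) = 1988.5 kip·in.
M_n = 1988.5/12 = 165.71 kip·ft.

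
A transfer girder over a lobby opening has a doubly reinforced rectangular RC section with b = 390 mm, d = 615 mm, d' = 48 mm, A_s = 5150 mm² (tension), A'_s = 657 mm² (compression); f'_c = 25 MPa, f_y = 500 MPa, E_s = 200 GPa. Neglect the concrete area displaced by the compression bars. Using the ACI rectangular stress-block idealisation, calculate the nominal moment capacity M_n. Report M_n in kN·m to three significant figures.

Assume both tension and compression steel yield.
Net tension couple steel: A_s − A'_s = 4493 mm².
a = (A_s − A'_s) f_y / (0.85 f'_c b) = 2246500/(0.85 × 25 × 390) = 271.07 mm.
c = a/β₁ = 271.07/0.85 = 318.91 mm; ε'_s = 0.003(c − d')/c = 0.0025 ≥ f_y/E_s = 0.0025, so compression steel does yield.
M_n = (A_s − A'_s) f_y (d − a/2) + A'_s f_y (d − d') = [2246500 × (615 − 135.535) + 328500 × (615 − 48)] × 10⁻⁶ = 1077.12 + 186.26 = 1263.38 kN·m.

M_n ≈ 1260 kN·m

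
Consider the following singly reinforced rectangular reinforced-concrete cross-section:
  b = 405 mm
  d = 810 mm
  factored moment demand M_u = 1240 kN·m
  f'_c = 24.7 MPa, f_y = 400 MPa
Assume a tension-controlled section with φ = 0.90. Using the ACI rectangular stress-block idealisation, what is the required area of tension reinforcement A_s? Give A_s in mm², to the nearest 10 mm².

A_s ≈ 4970 mm²

M_n = M_u/φ = 1240/0.90 = 1377.78 kN·m.
With M_n = 0.85 f'_c a b (d − a/2), solve the quadratic for a:
a = d − √(d² − 2M_n/(0.85 f'_c b)) = 810 − √(810² − 2 × 1377.78×10⁶/(0.85 × 24.7 × 405)) = 233.78 mm.
A_s = 0.85 f'_c a b / f_y = 0.85 × 24.7 × 233.78 × 405 / 400 = 4969.6 mm².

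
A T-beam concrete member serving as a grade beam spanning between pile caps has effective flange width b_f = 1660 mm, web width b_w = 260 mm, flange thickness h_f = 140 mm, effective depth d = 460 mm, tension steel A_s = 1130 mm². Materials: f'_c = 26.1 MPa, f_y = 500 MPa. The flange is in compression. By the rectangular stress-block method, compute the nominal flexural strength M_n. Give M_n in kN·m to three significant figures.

M_n ≈ 256 kN·m

Tension: T = A_s f_y = 1130 × 500 = 565000 N.
Try a within the flange: a = T/(0.85 f'_c b_f) = 565000/(0.85 × 26.1 × 1660) = 15.34 mm.
Since a = 15.34 ≤ h_f = 140 mm, the stress block lies entirely in the flange; analyse as a rectangular beam of width b_f.
M_n = T(d − a/2) = 565000 × (460 − 7.67) = 255.57 × 10⁶ N·mm.
M_n = 255.57 kN·m.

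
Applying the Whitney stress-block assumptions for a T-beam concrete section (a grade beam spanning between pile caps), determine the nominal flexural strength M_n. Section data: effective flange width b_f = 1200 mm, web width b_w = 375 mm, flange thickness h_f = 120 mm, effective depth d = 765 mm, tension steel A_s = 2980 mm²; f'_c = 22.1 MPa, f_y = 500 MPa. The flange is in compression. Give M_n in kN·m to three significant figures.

M_n ≈ 1090 kN·m

Tension: T = A_s f_y = 2980 × 500 = 1490000 N.
Try a within the flange: a = T/(0.85 f'_c b_f) = 1490000/(0.85 × 22.1 × 1200) = 66.10 mm.
Since a = 66.10 ≤ h_f = 120 mm, the stress block lies entirely in the flange; analyse as a rectangular beam of width b_f.
M_n = T(d − a/2) = 1490000 × (765 − 33.05) = 1090.61 × 10⁶ N·mm.
M_n = 1090.61 kN·m.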